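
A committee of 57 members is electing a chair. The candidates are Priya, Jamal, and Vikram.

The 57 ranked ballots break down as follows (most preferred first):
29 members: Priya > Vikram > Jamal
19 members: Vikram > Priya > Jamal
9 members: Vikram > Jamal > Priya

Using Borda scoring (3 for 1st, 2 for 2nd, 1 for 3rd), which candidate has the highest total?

Vikram

Priya: 29×3 + 19×2 + 9×1 = 134
Jamal: 29×1 + 19×1 + 9×2 = 66
Vikram: 29×2 + 19×3 + 9×3 = 142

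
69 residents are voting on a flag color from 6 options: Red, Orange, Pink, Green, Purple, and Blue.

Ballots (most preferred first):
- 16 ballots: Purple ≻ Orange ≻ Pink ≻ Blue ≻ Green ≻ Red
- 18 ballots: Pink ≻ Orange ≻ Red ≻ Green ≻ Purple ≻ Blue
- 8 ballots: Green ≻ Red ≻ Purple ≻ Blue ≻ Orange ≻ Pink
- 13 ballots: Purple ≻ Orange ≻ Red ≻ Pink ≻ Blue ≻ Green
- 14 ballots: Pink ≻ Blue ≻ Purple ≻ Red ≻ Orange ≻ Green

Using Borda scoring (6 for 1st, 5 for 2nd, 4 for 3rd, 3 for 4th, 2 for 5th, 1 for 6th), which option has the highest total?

Red: 16×1 + 18×4 + 8×5 + 13×4 + 14×3 = 222
Orange: 16×5 + 18×5 + 8×2 + 13×5 + 14×2 = 279
Pink: 16×4 + 18×6 + 8×1 + 13×3 + 14×6 = 303
Green: 16×2 + 18×3 + 8×6 + 13×1 + 14×1 = 161
Purple: 16×6 + 18×2 + 8×4 + 13×6 + 14×4 = 298
Blue: 16×3 + 18×1 + 8×3 + 13×2 + 14×5 = 186

Pink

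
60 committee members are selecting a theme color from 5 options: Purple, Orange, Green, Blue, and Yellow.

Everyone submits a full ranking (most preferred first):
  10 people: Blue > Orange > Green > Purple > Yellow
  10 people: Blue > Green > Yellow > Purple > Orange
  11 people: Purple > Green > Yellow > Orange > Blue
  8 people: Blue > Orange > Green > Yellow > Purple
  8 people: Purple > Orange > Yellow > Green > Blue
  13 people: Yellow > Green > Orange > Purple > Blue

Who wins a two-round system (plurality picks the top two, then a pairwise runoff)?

Purple

Round 1 first-place votes: Purple 19, Orange 0, Green 0, Blue 28, Yellow 13. Blue and Purple advance.
Runoff: Blue is ranked above Purple on 28 ballots, Purple above Blue on 32.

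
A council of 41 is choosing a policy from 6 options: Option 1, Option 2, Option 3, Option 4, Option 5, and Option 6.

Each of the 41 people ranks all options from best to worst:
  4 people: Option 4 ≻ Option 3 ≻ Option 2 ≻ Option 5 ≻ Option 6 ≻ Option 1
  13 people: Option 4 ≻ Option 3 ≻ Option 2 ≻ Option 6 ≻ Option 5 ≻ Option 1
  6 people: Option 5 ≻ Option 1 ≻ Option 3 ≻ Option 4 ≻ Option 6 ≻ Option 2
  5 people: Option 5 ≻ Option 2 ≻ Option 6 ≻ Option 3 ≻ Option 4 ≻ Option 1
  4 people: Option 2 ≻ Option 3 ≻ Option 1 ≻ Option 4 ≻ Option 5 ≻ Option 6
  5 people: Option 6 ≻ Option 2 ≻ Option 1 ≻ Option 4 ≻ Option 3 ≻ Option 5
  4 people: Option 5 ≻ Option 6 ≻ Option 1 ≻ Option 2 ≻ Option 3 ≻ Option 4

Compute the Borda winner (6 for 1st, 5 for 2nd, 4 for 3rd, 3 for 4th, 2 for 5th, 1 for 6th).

Option 3

Option 1: 4×1 + 13×1 + 6×5 + 5×1 + 4×4 + 5×4 + 4×4 = 104
Option 2: 4×4 + 13×4 + 6×1 + 5×5 + 4×6 + 5×5 + 4×3 = 160
Option 3: 4×5 + 13×5 + 6×4 + 5×3 + 4×5 + 5×2 + 4×2 = 162
Option 4: 4×6 + 13×6 + 6×3 + 5×2 + 4×3 + 5×3 + 4×1 = 161
Option 5: 4×3 + 13×2 + 6×6 + 5×6 + 4×2 + 5×1 + 4×6 = 141
Option 6: 4×2 + 13×3 + 6×2 + 5×4 + 4×1 + 5×6 + 4×5 = 133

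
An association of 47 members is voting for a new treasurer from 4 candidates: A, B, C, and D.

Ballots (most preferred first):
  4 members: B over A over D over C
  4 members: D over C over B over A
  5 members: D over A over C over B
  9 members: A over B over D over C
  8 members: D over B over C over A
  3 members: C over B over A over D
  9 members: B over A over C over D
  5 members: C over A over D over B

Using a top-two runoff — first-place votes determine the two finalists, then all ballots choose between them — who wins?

Round 1 first-place votes: A 9, B 13, C 8, D 17. D and B advance.
Runoff: D is ranked above B on 22 ballots, B above D on 25.

B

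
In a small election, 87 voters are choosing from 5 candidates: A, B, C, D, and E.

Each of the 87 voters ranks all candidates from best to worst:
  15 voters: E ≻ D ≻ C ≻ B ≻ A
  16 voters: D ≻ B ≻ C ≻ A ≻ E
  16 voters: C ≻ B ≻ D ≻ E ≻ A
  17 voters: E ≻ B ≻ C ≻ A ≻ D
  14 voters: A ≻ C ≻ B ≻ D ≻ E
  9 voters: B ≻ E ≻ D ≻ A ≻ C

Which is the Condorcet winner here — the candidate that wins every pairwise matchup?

C

C vs A: 64–23
C vs B: 45–42
C vs D: 47–40
C vs E: 46–41
C beats every other candidate.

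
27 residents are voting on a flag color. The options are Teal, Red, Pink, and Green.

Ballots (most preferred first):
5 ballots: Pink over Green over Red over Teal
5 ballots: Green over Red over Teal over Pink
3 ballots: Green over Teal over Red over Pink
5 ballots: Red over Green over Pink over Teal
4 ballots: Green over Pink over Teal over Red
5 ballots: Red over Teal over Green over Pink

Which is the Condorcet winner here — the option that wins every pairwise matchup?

Green vs Teal: 22–5
Green vs Red: 17–10
Green vs Pink: 22–5
Green beats every other option.

Green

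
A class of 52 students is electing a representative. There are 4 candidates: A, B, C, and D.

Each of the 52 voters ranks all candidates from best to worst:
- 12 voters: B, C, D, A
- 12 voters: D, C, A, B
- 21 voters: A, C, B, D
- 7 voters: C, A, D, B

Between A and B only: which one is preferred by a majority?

A is ranked above B on 40 ballots; B above A on 12.

A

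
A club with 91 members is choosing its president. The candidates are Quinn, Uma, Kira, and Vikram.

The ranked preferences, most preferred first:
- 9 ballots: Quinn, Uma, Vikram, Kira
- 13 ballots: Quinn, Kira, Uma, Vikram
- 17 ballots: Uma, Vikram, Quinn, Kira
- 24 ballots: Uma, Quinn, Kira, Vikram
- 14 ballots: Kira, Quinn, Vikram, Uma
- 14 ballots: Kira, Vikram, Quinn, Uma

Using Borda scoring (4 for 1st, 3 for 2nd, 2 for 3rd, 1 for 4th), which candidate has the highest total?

Quinn

Quinn: 9×4 + 13×4 + 17×2 + 24×3 + 14×3 + 14×2 = 264
Uma: 9×3 + 13×2 + 17×4 + 24×4 + 14×1 + 14×1 = 245
Kira: 9×1 + 13×3 + 17×1 + 24×2 + 14×4 + 14×4 = 225
Vikram: 9×2 + 13×1 + 17×3 + 24×1 + 14×2 + 14×3 = 176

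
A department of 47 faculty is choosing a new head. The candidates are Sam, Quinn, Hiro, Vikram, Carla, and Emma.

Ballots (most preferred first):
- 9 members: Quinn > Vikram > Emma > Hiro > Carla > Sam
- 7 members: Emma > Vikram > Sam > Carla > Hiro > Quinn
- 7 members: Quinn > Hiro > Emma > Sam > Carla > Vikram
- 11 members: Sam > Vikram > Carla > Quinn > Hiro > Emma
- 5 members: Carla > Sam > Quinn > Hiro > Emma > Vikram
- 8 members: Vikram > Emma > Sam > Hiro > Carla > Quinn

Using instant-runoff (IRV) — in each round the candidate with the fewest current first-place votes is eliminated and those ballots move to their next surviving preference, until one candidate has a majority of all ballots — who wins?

Sam

Round 1: Sam 11, Quinn 16, Hiro 0, Vikram 8, Carla 5, Emma 7. Hiro eliminated.
Round 2: Sam 11, Quinn 16, Vikram 8, Carla 5, Emma 7. Carla eliminated.
Round 3: Sam 16, Quinn 16, Vikram 8, Emma 7. Emma eliminated.
Round 4: Sam 16, Quinn 16, Vikram 15. Vikram eliminated.
Round 5: Sam 31, Quinn 16. Sam has a majority (≥24).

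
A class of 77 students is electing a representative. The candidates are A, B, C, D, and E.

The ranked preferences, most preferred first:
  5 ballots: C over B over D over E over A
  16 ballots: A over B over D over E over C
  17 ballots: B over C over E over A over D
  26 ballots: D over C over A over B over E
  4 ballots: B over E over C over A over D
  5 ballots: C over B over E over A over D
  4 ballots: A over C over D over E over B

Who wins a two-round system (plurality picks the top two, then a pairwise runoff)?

B

Round 1 first-place votes: A 20, B 21, C 10, D 26, E 0. D and B advance.
Runoff: D is ranked above B on 30 ballots, B above D on 47.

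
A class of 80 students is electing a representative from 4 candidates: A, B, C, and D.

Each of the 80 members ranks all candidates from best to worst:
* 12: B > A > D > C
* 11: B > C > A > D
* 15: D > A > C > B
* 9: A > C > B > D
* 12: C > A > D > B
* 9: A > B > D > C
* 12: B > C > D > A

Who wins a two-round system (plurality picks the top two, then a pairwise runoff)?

Round 1 first-place votes: A 18, B 35, C 12, D 15. B and A advance.
Runoff: B is ranked above A on 35 ballots, A above B on 45.

A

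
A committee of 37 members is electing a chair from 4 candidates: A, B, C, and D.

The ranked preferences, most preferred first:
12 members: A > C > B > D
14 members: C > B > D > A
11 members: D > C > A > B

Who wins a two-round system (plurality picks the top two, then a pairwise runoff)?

C

Round 1 first-place votes: A 12, B 0, C 14, D 11. C and A advance.
Runoff: C is ranked above A on 25 ballots, A above C on 12.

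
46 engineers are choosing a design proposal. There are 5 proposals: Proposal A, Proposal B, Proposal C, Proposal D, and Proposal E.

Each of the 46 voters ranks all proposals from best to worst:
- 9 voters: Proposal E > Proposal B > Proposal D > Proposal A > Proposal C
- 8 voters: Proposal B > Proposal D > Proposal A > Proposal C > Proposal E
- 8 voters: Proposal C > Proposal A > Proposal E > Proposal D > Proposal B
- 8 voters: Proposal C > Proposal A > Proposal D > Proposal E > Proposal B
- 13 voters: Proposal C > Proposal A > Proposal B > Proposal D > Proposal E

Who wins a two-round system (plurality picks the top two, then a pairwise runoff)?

Round 1 first-place votes: Proposal A 0, Proposal B 8, Proposal C 29, Proposal D 0, Proposal E 9. Proposal C and Proposal E advance.
Runoff: Proposal C is ranked above Proposal E on 37 ballots, Proposal E above Proposal C on 9.

Proposal C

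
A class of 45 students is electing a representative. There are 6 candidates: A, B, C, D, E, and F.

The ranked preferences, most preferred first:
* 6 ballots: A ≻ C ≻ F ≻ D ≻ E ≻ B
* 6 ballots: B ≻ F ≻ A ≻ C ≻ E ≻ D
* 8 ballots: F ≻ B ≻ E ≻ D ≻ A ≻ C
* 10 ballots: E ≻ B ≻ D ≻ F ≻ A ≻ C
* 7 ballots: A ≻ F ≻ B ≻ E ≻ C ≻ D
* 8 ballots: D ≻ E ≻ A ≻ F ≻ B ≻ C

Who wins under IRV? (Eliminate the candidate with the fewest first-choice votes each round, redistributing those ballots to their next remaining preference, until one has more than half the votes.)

Round 1: A 13, B 6, C 0, D 8, E 10, F 8. C eliminated.
Round 2: A 13, B 6, D 8, E 10, F 8. B eliminated.
Round 3: A 13, D 8, E 10, F 14. D eliminated.
Round 4: A 13, E 18, F 14. A eliminated.
Round 5: E 18, F 27. F has a majority (≥23).

F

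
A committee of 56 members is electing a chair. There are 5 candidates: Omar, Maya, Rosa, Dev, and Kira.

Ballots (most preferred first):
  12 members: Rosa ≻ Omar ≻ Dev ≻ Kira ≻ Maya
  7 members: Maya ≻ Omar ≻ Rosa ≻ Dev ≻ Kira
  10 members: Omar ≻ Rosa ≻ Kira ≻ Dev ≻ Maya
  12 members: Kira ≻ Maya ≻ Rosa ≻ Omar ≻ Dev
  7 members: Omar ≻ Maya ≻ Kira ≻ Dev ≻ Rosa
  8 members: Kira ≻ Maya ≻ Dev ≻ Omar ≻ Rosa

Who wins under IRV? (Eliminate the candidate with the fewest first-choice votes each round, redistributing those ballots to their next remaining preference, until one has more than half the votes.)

Omar

Round 1: Omar 17, Maya 7, Rosa 12, Dev 0, Kira 20. Dev eliminated.
Round 2: Omar 17, Maya 7, Rosa 12, Kira 20. Maya eliminated.
Round 3: Omar 24, Rosa 12, Kira 20. Rosa eliminated.
Round 4: Omar 36, Kira 20. Omar has a majority (≥29).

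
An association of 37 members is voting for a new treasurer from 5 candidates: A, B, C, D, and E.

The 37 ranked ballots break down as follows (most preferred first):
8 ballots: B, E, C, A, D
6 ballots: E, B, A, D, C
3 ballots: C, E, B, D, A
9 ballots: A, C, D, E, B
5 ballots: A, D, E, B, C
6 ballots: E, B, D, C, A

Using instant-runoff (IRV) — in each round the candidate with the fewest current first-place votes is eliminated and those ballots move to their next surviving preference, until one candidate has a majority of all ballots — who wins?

Round 1: A 14, B 8, C 3, D 0, E 12. D eliminated.
Round 2: A 14, B 8, C 3, E 12. C eliminated.
Round 3: A 14, B 8, E 15. B eliminated.
Round 4: A 14, E 23. E has a majority (≥19).

E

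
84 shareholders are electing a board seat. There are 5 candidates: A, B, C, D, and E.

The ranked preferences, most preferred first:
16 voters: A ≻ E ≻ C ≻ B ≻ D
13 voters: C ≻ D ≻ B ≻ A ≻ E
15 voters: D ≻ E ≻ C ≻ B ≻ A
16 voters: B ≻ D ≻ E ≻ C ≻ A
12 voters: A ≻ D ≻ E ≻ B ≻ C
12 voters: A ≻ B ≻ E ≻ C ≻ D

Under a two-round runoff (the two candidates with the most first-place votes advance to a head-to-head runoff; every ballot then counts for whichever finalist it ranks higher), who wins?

Round 1 first-place votes: A 40, B 16, C 13, D 15, E 0. A and B advance.
Runoff: A is ranked above B on 40 ballots, B above A on 44.

B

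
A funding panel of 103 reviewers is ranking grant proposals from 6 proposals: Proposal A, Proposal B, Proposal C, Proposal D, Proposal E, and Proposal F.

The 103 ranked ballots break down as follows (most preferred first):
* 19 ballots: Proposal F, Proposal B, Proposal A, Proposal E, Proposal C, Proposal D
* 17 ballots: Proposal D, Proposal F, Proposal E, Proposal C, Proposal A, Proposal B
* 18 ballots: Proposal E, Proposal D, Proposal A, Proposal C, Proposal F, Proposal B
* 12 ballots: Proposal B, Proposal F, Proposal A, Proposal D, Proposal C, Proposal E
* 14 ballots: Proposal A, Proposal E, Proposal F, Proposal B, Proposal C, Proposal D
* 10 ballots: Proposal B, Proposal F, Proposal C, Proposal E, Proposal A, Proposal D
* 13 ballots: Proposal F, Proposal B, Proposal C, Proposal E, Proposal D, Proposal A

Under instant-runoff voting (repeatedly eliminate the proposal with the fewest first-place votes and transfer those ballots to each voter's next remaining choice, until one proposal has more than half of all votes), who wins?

Proposal F

Round 1: Proposal A 14, Proposal B 22, Proposal C 0, Proposal D 17, Proposal E 18, Proposal F 32. Proposal C eliminated.
Round 2: Proposal A 14, Proposal B 22, Proposal D 17, Proposal E 18, Proposal F 32. Proposal A eliminated.
Round 3: Proposal B 22, Proposal D 17, Proposal E 32, Proposal F 32. Proposal D eliminated.
Round 4: Proposal B 22, Proposal E 32, Proposal F 49. Proposal B eliminated.
Round 5: Proposal E 32, Proposal F 71. Proposal F has a majority (≥52).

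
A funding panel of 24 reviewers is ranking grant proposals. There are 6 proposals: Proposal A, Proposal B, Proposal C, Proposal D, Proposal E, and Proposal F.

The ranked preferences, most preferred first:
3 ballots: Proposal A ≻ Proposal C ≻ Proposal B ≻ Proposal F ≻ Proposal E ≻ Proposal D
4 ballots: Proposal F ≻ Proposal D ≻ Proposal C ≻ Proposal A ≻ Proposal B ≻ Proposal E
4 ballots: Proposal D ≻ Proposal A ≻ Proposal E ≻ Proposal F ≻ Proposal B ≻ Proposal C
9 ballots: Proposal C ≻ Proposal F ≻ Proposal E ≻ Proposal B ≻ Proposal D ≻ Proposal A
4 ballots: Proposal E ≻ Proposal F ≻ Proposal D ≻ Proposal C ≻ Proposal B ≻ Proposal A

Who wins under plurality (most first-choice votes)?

Proposal C

First-place votes: Proposal A 3, Proposal B 0, Proposal C 9, Proposal D 4, Proposal E 4, Proposal F 4.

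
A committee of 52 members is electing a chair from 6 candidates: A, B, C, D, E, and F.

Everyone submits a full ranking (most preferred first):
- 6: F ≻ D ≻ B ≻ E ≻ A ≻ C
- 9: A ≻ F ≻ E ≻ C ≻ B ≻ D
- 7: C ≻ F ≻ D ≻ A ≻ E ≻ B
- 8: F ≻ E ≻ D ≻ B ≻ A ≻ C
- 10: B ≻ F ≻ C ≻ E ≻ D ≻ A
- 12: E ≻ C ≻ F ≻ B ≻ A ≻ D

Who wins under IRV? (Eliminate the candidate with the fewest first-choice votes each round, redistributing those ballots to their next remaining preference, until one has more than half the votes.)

F

Round 1: A 9, B 10, C 7, D 0, E 12, F 14. D eliminated.
Round 2: A 9, B 10, C 7, E 12, F 14. C eliminated.
Round 3: A 9, B 10, E 12, F 21. A eliminated.
Round 4: B 10, E 12, F 30. F has a majority (≥27).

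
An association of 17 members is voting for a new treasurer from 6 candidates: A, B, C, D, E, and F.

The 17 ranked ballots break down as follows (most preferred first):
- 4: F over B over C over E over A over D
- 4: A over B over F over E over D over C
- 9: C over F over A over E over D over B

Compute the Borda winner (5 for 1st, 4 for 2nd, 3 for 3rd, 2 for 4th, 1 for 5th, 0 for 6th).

F

A: 4×1 + 4×5 + 9×3 = 51
B: 4×4 + 4×4 + 9×0 = 32
C: 4×3 + 4×0 + 9×5 = 57
D: 4×0 + 4×1 + 9×1 = 13
E: 4×2 + 4×2 + 9×2 = 34
F: 4×5 + 4×3 + 9×4 = 68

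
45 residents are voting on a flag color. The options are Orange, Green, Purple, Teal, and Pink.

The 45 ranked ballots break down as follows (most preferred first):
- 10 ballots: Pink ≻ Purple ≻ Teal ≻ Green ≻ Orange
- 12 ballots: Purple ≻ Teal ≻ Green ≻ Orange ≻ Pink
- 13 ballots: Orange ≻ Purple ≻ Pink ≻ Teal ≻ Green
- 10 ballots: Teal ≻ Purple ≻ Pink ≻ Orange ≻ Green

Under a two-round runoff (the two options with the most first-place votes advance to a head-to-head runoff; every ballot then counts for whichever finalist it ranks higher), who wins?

Purple

Round 1 first-place votes: Orange 13, Green 0, Purple 12, Teal 10, Pink 10. Orange and Purple advance.
Runoff: Orange is ranked above Purple on 13 ballots, Purple above Orange on 32.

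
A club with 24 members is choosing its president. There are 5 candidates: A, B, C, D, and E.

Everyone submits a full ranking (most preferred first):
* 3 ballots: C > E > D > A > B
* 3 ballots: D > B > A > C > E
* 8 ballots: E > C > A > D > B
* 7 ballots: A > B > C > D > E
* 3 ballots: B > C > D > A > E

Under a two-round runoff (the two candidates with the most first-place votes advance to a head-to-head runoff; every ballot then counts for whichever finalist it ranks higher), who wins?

Round 1 first-place votes: A 7, B 3, C 3, D 3, E 8. E and A advance.
Runoff: E is ranked above A on 11 ballots, A above E on 13.

A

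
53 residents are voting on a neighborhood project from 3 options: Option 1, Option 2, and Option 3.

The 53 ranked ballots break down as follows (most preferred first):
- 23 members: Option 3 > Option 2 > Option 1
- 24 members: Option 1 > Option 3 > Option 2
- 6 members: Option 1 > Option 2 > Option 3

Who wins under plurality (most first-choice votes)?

First-place votes: Option 1 30, Option 2 0, Option 3 23.

Option 1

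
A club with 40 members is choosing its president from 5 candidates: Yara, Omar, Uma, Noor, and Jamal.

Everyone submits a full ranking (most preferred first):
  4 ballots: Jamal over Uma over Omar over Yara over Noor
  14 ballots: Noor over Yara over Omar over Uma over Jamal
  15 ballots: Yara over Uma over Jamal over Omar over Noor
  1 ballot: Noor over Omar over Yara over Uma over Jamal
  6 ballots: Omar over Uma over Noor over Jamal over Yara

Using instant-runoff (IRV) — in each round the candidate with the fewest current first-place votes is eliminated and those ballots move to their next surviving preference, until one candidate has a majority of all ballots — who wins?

Noor

Round 1: Yara 15, Omar 6, Uma 0, Noor 15, Jamal 4. Uma eliminated.
Round 2: Yara 15, Omar 6, Noor 15, Jamal 4. Jamal eliminated.
Round 3: Yara 15, Omar 10, Noor 15. Omar eliminated.
Round 4: Yara 19, Noor 21. Noor has a majority (≥21).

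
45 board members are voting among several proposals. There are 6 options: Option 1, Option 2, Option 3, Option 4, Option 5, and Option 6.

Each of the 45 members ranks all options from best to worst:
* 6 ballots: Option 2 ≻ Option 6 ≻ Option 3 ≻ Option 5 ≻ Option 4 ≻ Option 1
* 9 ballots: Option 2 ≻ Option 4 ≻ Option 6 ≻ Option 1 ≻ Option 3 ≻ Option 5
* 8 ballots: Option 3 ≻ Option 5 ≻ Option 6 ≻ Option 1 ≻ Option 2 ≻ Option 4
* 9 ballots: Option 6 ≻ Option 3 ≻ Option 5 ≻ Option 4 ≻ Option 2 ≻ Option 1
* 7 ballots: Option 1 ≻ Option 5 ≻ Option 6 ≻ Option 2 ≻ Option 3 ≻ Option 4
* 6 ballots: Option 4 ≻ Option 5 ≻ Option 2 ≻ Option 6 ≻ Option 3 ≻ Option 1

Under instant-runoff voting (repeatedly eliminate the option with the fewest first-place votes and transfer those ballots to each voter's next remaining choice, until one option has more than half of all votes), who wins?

Option 6

Round 1: Option 1 7, Option 2 15, Option 3 8, Option 4 6, Option 5 0, Option 6 9. Option 5 eliminated.
Round 2: Option 1 7, Option 2 15, Option 3 8, Option 4 6, Option 6 9. Option 4 eliminated.
Round 3: Option 1 7, Option 2 21, Option 3 8, Option 6 9. Option 1 eliminated.
Round 4: Option 2 21, Option 3 8, Option 6 16. Option 3 eliminated.
Round 5: Option 2 21, Option 6 24. Option 6 has a majority (≥23).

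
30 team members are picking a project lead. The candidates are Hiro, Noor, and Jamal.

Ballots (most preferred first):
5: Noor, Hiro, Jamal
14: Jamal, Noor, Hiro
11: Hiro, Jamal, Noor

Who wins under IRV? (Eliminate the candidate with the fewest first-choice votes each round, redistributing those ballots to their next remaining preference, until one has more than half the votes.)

Hiro

Round 1: Hiro 11, Noor 5, Jamal 14. Noor eliminated.
Round 2: Hiro 16, Jamal 14. Hiro has a majority (≥16).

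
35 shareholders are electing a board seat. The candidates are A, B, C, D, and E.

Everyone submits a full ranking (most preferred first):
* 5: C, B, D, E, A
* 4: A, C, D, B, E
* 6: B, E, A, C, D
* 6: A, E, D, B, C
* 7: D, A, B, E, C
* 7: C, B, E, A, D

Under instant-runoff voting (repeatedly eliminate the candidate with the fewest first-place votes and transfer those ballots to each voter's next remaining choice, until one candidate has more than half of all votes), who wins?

Round 1: A 10, B 6, C 12, D 7, E 0. E eliminated.
Round 2: A 10, B 6, C 12, D 7. B eliminated.
Round 3: A 16, C 12, D 7. D eliminated.
Round 4: A 23, C 12. A has a majority (≥18).

A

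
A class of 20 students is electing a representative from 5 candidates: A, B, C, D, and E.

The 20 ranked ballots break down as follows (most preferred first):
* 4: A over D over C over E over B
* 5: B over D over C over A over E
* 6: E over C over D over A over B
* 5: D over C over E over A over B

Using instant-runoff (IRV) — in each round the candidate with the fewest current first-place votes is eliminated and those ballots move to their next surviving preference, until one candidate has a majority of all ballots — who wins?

D

Round 1: A 4, B 5, C 0, D 5, E 6. C eliminated.
Round 2: A 4, B 5, D 5, E 6. A eliminated.
Round 3: B 5, D 9, E 6. B eliminated.
Round 4: D 14, E 6. D has a majority (≥11).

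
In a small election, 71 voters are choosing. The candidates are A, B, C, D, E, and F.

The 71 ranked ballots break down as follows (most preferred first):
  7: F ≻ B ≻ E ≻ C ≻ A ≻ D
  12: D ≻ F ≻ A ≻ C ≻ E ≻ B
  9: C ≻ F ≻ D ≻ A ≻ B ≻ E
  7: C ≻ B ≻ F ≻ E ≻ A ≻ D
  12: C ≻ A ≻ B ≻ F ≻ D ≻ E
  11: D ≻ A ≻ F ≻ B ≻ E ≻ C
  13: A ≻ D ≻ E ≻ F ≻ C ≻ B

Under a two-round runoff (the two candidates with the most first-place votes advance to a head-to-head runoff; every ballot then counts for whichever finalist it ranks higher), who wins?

D

Round 1 first-place votes: A 13, B 0, C 28, D 23, E 0, F 7. C and D advance.
Runoff: C is ranked above D on 35 ballots, D above C on 36.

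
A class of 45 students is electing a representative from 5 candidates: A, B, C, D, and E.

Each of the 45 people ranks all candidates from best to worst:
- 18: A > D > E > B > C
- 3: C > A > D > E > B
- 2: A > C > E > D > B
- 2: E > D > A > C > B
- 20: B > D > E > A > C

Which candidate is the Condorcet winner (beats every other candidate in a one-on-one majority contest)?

A vs B: 25–20
A vs C: 42–3
A vs D: 23–22
A vs E: 23–22
A beats every other candidate.

A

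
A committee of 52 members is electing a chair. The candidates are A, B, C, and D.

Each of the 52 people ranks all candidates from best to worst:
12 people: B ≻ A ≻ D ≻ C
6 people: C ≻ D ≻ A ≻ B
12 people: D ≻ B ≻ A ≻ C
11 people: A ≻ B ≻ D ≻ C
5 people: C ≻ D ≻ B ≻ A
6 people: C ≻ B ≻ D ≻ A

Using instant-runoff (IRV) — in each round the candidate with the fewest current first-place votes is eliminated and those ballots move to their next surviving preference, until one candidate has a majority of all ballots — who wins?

B

Round 1: A 11, B 12, C 17, D 12. A eliminated.
Round 2: B 23, C 17, D 12. D eliminated.
Round 3: B 35, C 17. B has a majority (≥27).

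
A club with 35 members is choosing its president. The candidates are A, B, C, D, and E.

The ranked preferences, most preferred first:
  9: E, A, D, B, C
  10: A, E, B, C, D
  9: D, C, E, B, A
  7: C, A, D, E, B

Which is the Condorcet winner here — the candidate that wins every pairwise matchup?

E

E vs A: 18–17
E vs B: 35–0
E vs C: 19–16
E vs D: 19–16
E beats every other candidate.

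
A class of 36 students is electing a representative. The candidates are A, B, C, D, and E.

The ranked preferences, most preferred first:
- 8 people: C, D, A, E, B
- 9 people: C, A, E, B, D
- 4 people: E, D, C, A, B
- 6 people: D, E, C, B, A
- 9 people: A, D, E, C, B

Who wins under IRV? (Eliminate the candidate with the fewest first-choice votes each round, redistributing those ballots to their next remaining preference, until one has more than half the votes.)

D

Round 1: A 9, B 0, C 17, D 6, E 4. B eliminated.
Round 2: A 9, C 17, D 6, E 4. E eliminated.
Round 3: A 9, C 17, D 10. A eliminated.
Round 4: C 17, D 19. D has a majority (≥19).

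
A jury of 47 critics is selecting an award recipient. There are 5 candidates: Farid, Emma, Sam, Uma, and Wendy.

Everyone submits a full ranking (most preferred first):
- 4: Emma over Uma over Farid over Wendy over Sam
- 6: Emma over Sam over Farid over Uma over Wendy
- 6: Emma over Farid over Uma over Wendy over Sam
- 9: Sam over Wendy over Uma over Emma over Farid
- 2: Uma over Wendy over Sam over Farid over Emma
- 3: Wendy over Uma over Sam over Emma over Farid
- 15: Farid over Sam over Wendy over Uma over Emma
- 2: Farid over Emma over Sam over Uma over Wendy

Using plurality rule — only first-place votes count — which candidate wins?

Farid

First-place votes: Farid 17, Emma 16, Sam 9, Uma 2, Wendy 3.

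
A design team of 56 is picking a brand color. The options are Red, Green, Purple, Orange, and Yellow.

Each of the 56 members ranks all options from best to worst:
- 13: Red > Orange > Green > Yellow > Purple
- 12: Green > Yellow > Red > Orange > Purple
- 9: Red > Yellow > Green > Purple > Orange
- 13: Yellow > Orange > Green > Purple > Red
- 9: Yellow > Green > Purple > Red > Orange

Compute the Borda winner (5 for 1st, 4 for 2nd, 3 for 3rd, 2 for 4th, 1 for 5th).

Yellow

Red: 13×5 + 12×3 + 9×5 + 13×1 + 9×2 = 177
Green: 13×3 + 12×5 + 9×3 + 13×3 + 9×4 = 201
Purple: 13×1 + 12×1 + 9×2 + 13×2 + 9×3 = 96
Orange: 13×4 + 12×2 + 9×1 + 13×4 + 9×1 = 146
Yellow: 13×2 + 12×4 + 9×4 + 13×5 + 9×5 = 220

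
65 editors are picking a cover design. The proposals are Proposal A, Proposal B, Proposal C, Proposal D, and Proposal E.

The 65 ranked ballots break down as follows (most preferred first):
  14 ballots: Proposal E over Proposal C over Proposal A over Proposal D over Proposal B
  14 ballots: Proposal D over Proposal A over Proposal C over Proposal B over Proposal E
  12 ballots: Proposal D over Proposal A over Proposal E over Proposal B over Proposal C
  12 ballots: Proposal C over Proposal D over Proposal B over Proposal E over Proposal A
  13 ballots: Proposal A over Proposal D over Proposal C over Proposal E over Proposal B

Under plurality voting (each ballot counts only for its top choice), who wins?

Proposal D

First-place votes: Proposal A 13, Proposal B 0, Proposal C 12, Proposal D 26, Proposal E 14.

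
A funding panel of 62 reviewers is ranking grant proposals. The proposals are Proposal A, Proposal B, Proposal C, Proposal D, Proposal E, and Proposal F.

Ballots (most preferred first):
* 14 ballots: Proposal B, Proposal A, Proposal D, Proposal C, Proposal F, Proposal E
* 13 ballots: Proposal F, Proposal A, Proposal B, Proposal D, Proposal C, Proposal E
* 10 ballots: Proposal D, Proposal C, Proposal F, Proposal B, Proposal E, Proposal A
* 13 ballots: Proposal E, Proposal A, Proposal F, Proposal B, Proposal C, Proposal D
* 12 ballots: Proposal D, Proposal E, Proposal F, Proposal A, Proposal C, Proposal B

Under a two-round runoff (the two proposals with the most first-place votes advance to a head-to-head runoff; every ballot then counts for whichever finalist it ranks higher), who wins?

Round 1 first-place votes: Proposal A 0, Proposal B 14, Proposal C 0, Proposal D 22, Proposal E 13, Proposal F 13. Proposal D and Proposal B advance.
Runoff: Proposal D is ranked above Proposal B on 22 ballots, Proposal B above Proposal D on 40.

Proposal B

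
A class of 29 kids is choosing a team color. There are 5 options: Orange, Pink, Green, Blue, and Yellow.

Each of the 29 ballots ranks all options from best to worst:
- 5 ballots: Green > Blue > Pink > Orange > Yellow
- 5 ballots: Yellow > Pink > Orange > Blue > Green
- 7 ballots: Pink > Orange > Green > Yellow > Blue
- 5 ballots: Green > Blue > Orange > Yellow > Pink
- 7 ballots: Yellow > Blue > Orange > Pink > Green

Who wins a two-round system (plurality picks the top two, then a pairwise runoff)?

Round 1 first-place votes: Orange 0, Pink 7, Green 10, Blue 0, Yellow 12. Yellow and Green advance.
Runoff: Yellow is ranked above Green on 12 ballots, Green above Yellow on 17.

Green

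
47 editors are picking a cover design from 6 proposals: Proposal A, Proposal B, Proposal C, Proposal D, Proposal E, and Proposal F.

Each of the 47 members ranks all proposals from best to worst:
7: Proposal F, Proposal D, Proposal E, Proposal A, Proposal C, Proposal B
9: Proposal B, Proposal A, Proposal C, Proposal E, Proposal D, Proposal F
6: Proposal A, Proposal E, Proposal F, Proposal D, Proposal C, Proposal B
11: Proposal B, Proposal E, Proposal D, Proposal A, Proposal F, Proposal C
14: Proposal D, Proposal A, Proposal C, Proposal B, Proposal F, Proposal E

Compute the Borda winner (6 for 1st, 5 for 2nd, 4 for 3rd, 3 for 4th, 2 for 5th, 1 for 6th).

Proposal A: 7×3 + 9×5 + 6×6 + 11×3 + 14×5 = 205
Proposal B: 7×1 + 9×6 + 6×1 + 11×6 + 14×3 = 175
Proposal C: 7×2 + 9×4 + 6×2 + 11×1 + 14×4 = 129
Proposal D: 7×5 + 9×2 + 6×3 + 11×4 + 14×6 = 199
Proposal E: 7×4 + 9×3 + 6×5 + 11×5 + 14×1 = 154
Proposal F: 7×6 + 9×1 + 6×4 + 11×2 + 14×2 = 125

Proposal A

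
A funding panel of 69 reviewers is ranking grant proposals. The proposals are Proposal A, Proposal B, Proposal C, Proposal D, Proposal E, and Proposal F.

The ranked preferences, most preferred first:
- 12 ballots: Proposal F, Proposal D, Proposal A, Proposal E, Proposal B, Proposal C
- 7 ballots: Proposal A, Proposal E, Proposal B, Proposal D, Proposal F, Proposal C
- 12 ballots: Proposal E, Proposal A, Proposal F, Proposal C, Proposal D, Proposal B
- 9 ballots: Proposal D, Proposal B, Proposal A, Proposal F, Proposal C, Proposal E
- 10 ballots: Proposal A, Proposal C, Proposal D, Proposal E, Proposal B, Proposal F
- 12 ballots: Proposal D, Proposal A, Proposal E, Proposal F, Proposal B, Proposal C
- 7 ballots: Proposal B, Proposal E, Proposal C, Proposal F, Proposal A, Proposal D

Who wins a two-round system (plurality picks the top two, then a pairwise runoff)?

Round 1 first-place votes: Proposal A 17, Proposal B 7, Proposal C 0, Proposal D 21, Proposal E 12, Proposal F 12. Proposal D and Proposal A advance.
Runoff: Proposal D is ranked above Proposal A on 33 ballots, Proposal A above Proposal D on 36.

Proposal A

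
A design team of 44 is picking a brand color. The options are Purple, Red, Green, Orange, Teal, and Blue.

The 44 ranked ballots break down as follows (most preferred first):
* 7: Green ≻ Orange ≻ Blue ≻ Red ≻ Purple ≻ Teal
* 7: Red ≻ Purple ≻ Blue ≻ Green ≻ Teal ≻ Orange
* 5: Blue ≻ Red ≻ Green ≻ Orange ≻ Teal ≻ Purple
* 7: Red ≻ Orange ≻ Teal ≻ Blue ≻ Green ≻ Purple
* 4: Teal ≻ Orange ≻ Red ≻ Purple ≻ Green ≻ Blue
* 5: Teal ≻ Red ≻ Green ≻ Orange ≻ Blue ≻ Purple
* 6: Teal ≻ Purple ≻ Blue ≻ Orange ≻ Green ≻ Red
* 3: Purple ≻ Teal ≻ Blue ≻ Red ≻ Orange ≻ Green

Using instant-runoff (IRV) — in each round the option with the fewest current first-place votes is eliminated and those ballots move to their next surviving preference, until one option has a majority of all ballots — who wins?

Red

Round 1: Purple 3, Red 14, Green 7, Orange 0, Teal 15, Blue 5. Orange eliminated.
Round 2: Purple 3, Red 14, Green 7, Teal 15, Blue 5. Purple eliminated.
Round 3: Red 14, Green 7, Teal 18, Blue 5. Blue eliminated.
Round 4: Red 19, Green 7, Teal 18. Green eliminated.
Round 5: Red 26, Teal 18. Red has a majority (≥23).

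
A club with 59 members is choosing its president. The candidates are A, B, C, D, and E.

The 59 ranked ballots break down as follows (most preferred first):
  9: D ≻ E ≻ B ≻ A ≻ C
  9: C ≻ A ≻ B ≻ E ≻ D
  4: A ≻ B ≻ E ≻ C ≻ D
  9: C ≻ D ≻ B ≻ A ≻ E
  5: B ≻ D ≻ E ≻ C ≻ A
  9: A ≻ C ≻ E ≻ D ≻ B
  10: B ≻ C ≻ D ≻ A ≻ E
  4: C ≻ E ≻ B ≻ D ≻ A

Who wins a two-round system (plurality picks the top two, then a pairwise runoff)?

Round 1 first-place votes: A 13, B 15, C 22, D 9, E 0. C and B advance.
Runoff: C is ranked above B on 31 ballots, B above C on 28.

C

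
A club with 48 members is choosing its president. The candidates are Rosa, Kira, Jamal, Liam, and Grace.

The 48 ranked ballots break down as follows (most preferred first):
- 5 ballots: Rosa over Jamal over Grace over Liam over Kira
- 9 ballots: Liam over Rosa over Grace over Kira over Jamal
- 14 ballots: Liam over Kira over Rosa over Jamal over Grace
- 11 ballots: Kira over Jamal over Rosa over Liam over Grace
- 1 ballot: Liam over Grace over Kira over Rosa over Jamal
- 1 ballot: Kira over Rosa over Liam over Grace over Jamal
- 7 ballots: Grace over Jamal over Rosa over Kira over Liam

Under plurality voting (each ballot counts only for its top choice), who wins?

Liam

First-place votes: Rosa 5, Kira 12, Jamal 0, Liam 24, Grace 7.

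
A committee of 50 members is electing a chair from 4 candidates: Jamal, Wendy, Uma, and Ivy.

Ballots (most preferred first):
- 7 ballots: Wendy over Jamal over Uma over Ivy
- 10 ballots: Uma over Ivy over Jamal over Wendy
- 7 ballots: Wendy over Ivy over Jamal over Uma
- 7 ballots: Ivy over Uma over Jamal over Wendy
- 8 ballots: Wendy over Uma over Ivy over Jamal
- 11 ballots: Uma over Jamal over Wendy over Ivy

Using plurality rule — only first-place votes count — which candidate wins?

Wendy

First-place votes: Jamal 0, Wendy 22, Uma 21, Ivy 7.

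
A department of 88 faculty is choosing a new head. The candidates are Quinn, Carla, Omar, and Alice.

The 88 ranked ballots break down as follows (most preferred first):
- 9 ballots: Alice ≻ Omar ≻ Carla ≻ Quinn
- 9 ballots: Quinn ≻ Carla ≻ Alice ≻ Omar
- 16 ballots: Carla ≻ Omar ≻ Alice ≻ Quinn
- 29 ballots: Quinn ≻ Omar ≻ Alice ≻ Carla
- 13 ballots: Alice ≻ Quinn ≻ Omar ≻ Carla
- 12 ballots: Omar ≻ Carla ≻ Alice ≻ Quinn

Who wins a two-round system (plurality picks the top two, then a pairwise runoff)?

Round 1 first-place votes: Quinn 38, Carla 16, Omar 12, Alice 22. Quinn and Alice advance.
Runoff: Quinn is ranked above Alice on 38 ballots, Alice above Quinn on 50.

Alice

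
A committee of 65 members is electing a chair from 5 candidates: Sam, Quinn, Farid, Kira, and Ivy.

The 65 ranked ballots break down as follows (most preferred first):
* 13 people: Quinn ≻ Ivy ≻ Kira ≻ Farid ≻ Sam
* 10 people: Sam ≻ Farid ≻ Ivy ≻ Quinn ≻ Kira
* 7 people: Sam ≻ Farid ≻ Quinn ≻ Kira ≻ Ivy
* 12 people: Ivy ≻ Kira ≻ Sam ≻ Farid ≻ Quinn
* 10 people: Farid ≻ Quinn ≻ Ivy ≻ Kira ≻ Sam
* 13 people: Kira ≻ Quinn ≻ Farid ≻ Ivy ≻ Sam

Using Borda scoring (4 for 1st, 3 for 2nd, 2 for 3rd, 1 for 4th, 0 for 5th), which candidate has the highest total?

Sam: 13×0 + 10×4 + 7×4 + 12×2 + 10×0 + 13×0 = 92
Quinn: 13×4 + 10×1 + 7×2 + 12×0 + 10×3 + 13×3 = 145
Farid: 13×1 + 10×3 + 7×3 + 12×1 + 10×4 + 13×2 = 142
Kira: 13×2 + 10×0 + 7×1 + 12×3 + 10×1 + 13×4 = 131
Ivy: 13×3 + 10×2 + 7×0 + 12×4 + 10×2 + 13×1 = 140

Quinn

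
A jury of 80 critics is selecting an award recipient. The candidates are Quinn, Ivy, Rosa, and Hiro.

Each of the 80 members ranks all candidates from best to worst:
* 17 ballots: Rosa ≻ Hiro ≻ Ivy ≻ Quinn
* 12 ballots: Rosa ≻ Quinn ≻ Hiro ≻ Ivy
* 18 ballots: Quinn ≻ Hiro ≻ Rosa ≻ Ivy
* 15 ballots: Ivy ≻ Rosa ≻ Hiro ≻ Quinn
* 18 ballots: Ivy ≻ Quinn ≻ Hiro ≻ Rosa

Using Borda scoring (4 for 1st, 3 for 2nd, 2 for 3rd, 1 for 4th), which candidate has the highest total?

Quinn: 17×1 + 12×3 + 18×4 + 15×1 + 18×3 = 194
Ivy: 17×2 + 12×1 + 18×1 + 15×4 + 18×4 = 196
Rosa: 17×4 + 12×4 + 18×2 + 15×3 + 18×1 = 215
Hiro: 17×3 + 12×2 + 18×3 + 15×2 + 18×2 = 195

Rosa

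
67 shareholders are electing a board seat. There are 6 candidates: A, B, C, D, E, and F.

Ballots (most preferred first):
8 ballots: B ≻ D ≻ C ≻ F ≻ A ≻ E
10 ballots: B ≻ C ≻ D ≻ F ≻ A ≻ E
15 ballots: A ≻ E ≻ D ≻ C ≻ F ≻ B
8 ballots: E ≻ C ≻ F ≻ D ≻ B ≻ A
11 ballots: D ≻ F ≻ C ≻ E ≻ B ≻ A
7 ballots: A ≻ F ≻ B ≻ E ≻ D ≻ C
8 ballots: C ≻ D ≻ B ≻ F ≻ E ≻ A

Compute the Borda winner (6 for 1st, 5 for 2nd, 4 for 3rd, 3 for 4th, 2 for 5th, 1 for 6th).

D

A: 8×2 + 10×2 + 15×6 + 8×1 + 11×1 + 7×6 + 8×1 = 195
B: 8×6 + 10×6 + 15×1 + 8×2 + 11×2 + 7×4 + 8×4 = 221
C: 8×4 + 10×5 + 15×3 + 8×5 + 11×4 + 7×1 + 8×6 = 266
D: 8×5 + 10×4 + 15×4 + 8×3 + 11×6 + 7×2 + 8×5 = 284
E: 8×1 + 10×1 + 15×5 + 8×6 + 11×3 + 7×3 + 8×2 = 211
F: 8×3 + 10×3 + 15×2 + 8×4 + 11×5 + 7×5 + 8×3 = 230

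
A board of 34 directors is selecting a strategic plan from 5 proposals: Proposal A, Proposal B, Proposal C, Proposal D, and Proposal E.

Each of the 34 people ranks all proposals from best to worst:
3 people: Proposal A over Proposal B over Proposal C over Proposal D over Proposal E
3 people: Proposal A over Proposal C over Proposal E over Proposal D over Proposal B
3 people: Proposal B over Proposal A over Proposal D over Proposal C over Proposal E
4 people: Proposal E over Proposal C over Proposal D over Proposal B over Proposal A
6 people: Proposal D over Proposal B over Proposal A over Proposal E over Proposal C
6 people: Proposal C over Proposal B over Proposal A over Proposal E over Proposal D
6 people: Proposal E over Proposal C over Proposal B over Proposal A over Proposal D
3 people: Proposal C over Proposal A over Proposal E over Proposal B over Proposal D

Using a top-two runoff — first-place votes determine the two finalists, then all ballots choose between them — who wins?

Round 1 first-place votes: Proposal A 6, Proposal B 3, Proposal C 9, Proposal D 6, Proposal E 10. Proposal E and Proposal C advance.
Runoff: Proposal E is ranked above Proposal C on 16 ballots, Proposal C above Proposal E on 18.

Proposal C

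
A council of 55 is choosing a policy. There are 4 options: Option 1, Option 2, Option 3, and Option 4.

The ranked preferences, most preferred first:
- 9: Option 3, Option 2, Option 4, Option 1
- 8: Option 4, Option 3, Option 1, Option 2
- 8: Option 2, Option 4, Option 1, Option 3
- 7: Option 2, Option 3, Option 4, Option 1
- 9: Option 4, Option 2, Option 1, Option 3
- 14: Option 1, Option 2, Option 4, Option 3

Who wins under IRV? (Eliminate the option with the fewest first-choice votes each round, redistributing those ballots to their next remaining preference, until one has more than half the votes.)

Round 1: Option 1 14, Option 2 15, Option 3 9, Option 4 17. Option 3 eliminated.
Round 2: Option 1 14, Option 2 24, Option 4 17. Option 1 eliminated.
Round 3: Option 2 38, Option 4 17. Option 2 has a majority (≥28).

Option 2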